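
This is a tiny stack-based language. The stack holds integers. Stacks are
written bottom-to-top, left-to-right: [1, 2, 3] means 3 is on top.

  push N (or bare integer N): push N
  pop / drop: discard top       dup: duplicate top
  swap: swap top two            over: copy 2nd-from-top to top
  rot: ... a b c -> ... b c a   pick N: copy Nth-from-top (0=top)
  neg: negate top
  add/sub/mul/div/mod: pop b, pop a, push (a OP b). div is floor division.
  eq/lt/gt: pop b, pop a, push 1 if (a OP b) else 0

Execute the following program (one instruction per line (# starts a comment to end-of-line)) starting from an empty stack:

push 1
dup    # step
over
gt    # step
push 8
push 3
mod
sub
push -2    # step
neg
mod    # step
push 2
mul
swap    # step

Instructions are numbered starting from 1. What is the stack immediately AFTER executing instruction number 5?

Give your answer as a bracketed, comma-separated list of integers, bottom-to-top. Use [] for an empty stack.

Step 1 ('push 1'): [1]
Step 2 ('dup'): [1, 1]
Step 3 ('over'): [1, 1, 1]
Step 4 ('gt'): [1, 0]
Step 5 ('push 8'): [1, 0, 8]

Answer: [1, 0, 8]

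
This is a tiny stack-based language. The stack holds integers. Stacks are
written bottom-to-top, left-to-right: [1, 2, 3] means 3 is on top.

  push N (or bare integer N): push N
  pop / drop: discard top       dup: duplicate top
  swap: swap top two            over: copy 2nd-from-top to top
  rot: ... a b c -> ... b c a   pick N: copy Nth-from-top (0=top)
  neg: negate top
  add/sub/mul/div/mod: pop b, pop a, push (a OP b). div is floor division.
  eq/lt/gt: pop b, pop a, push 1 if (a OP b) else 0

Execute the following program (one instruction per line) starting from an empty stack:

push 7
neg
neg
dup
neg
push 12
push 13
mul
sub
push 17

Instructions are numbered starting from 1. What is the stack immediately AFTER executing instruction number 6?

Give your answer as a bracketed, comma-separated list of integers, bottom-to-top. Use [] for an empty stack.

Answer: [7, -7, 12]

Derivation:
Step 1 ('push 7'): [7]
Step 2 ('neg'): [-7]
Step 3 ('neg'): [7]
Step 4 ('dup'): [7, 7]
Step 5 ('neg'): [7, -7]
Step 6 ('push 12'): [7, -7, 12]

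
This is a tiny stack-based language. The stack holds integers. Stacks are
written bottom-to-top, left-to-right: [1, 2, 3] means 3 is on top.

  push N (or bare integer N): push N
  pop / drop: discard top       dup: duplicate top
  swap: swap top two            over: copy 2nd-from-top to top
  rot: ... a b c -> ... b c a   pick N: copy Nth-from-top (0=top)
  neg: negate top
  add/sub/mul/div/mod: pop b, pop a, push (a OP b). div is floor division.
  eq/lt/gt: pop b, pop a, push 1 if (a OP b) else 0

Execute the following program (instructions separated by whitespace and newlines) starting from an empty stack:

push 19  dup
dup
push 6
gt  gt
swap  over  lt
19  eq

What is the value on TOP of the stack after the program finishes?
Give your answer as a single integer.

After 'push 19': [19]
After 'dup': [19, 19]
After 'dup': [19, 19, 19]
After 'push 6': [19, 19, 19, 6]
After 'gt': [19, 19, 1]
After 'gt': [19, 1]
After 'swap': [1, 19]
After 'over': [1, 19, 1]
After 'lt': [1, 0]
After 'push 19': [1, 0, 19]
After 'eq': [1, 0]

Answer: 0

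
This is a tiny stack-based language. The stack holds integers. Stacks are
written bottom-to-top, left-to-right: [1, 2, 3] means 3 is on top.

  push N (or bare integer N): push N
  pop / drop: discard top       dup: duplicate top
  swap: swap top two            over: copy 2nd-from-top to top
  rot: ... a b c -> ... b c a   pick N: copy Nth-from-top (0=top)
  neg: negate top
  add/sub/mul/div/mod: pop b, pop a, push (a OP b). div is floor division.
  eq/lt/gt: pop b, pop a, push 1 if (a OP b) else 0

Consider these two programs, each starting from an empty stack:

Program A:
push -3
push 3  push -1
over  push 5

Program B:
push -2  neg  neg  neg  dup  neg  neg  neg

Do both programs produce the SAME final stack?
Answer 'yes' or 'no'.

Program A trace:
  After 'push -3': [-3]
  After 'push 3': [-3, 3]
  After 'push -1': [-3, 3, -1]
  After 'over': [-3, 3, -1, 3]
  After 'push 5': [-3, 3, -1, 3, 5]
Program A final stack: [-3, 3, -1, 3, 5]

Program B trace:
  After 'push -2': [-2]
  After 'neg': [2]
  After 'neg': [-2]
  After 'neg': [2]
  After 'dup': [2, 2]
  After 'neg': [2, -2]
  After 'neg': [2, 2]
  After 'neg': [2, -2]
Program B final stack: [2, -2]
Same: no

Answer: no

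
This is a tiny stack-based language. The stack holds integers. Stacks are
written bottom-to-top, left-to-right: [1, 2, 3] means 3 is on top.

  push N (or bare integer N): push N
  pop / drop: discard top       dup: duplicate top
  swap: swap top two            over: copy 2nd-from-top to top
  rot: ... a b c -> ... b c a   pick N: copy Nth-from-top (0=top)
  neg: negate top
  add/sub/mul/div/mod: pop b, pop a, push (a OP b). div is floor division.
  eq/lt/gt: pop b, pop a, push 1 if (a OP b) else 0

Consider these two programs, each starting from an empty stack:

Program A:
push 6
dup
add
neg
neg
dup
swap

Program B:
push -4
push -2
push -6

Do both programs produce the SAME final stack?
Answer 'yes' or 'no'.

Program A trace:
  After 'push 6': [6]
  After 'dup': [6, 6]
  After 'add': [12]
  After 'neg': [-12]
  After 'neg': [12]
  After 'dup': [12, 12]
  After 'swap': [12, 12]
Program A final stack: [12, 12]

Program B trace:
  After 'push -4': [-4]
  After 'push -2': [-4, -2]
  After 'push -6': [-4, -2, -6]
Program B final stack: [-4, -2, -6]
Same: no

Answer: no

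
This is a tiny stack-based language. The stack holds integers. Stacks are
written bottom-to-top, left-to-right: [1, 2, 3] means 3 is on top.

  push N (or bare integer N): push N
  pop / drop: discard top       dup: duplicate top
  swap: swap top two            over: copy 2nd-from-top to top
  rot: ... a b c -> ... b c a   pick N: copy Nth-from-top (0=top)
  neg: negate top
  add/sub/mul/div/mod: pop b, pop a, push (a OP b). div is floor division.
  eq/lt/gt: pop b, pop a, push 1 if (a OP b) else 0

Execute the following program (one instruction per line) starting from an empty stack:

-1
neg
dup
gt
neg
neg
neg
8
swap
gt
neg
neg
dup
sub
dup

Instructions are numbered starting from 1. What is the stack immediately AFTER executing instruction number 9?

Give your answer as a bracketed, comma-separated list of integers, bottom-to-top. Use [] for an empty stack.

Step 1 ('-1'): [-1]
Step 2 ('neg'): [1]
Step 3 ('dup'): [1, 1]
Step 4 ('gt'): [0]
Step 5 ('neg'): [0]
Step 6 ('neg'): [0]
Step 7 ('neg'): [0]
Step 8 ('8'): [0, 8]
Step 9 ('swap'): [8, 0]

Answer: [8, 0]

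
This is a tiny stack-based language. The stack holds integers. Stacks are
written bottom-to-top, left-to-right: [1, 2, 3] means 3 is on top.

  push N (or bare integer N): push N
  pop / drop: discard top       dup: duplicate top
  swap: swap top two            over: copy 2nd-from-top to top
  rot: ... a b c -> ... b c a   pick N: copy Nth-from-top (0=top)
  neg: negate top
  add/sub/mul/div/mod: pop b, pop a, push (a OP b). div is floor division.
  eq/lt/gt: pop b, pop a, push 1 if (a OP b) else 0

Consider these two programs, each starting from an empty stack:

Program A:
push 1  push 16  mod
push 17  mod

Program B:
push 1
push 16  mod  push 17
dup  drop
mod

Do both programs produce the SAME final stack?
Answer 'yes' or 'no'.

Answer: yes

Derivation:
Program A trace:
  After 'push 1': [1]
  After 'push 16': [1, 16]
  After 'mod': [1]
  After 'push 17': [1, 17]
  After 'mod': [1]
Program A final stack: [1]

Program B trace:
  After 'push 1': [1]
  After 'push 16': [1, 16]
  After 'mod': [1]
  After 'push 17': [1, 17]
  After 'dup': [1, 17, 17]
  After 'drop': [1, 17]
  After 'mod': [1]
Program B final stack: [1]
Same: yes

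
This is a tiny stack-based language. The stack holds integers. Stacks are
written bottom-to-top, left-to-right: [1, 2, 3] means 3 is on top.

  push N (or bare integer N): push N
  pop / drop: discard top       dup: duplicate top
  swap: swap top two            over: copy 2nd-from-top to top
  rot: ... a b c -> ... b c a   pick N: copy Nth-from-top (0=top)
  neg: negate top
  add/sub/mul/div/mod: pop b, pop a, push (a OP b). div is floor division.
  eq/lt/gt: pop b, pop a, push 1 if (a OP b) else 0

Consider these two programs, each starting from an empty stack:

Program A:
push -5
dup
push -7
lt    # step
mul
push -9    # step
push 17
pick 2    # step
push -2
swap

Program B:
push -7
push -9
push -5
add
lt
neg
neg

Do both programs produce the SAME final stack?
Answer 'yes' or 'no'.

Answer: no

Derivation:
Program A trace:
  After 'push -5': [-5]
  After 'dup': [-5, -5]
  After 'push -7': [-5, -5, -7]
  After 'lt': [-5, 0]
  After 'mul': [0]
  After 'push -9': [0, -9]
  After 'push 17': [0, -9, 17]
  After 'pick 2': [0, -9, 17, 0]
  After 'push -2': [0, -9, 17, 0, -2]
  After 'swap': [0, -9, 17, -2, 0]
Program A final stack: [0, -9, 17, -2, 0]

Program B trace:
  After 'push -7': [-7]
  After 'push -9': [-7, -9]
  After 'push -5': [-7, -9, -5]
  After 'add': [-7, -14]
  After 'lt': [0]
  After 'neg': [0]
  After 'neg': [0]
Program B final stack: [0]
Same: no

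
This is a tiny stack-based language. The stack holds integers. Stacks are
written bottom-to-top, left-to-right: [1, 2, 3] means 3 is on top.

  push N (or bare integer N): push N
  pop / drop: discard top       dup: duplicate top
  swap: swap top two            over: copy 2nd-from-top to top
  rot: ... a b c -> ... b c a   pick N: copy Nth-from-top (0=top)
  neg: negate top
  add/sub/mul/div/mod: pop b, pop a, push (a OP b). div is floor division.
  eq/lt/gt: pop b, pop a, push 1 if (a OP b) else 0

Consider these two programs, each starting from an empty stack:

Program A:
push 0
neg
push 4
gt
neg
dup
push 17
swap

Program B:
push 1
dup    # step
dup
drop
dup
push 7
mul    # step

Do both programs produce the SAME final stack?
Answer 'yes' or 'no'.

Answer: no

Derivation:
Program A trace:
  After 'push 0': [0]
  After 'neg': [0]
  After 'push 4': [0, 4]
  After 'gt': [0]
  After 'neg': [0]
  After 'dup': [0, 0]
  After 'push 17': [0, 0, 17]
  After 'swap': [0, 17, 0]
Program A final stack: [0, 17, 0]

Program B trace:
  After 'push 1': [1]
  After 'dup': [1, 1]
  After 'dup': [1, 1, 1]
  After 'drop': [1, 1]
  After 'dup': [1, 1, 1]
  After 'push 7': [1, 1, 1, 7]
  After 'mul': [1, 1, 7]
Program B final stack: [1, 1, 7]
Same: no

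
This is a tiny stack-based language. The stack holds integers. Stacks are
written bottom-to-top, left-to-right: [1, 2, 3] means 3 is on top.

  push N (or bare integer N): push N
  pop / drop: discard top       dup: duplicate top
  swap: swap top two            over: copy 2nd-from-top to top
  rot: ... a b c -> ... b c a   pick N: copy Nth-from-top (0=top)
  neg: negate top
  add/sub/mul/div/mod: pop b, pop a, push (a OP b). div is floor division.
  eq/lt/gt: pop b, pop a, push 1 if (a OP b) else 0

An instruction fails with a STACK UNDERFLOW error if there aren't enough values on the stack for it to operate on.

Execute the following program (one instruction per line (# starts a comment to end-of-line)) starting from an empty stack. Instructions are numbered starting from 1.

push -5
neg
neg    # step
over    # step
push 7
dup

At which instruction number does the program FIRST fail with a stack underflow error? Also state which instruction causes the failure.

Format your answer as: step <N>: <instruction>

Answer: step 4: over

Derivation:
Step 1 ('push -5'): stack = [-5], depth = 1
Step 2 ('neg'): stack = [5], depth = 1
Step 3 ('neg'): stack = [-5], depth = 1
Step 4 ('over'): needs 2 value(s) but depth is 1 — STACK UNDERFLOW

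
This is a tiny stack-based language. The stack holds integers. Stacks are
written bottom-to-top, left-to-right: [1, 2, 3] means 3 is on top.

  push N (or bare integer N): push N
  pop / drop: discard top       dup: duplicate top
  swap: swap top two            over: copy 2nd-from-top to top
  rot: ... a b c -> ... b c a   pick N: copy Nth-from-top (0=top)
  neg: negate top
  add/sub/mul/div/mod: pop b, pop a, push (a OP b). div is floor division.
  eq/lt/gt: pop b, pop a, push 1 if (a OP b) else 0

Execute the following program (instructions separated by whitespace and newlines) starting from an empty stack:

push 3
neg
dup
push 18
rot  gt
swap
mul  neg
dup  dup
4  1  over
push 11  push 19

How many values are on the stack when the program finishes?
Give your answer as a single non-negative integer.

Answer: 8

Derivation:
After 'push 3': stack = [3] (depth 1)
After 'neg': stack = [-3] (depth 1)
After 'dup': stack = [-3, -3] (depth 2)
After 'push 18': stack = [-3, -3, 18] (depth 3)
After 'rot': stack = [-3, 18, -3] (depth 3)
After 'gt': stack = [-3, 1] (depth 2)
After 'swap': stack = [1, -3] (depth 2)
After 'mul': stack = [-3] (depth 1)
After 'neg': stack = [3] (depth 1)
After 'dup': stack = [3, 3] (depth 2)
After 'dup': stack = [3, 3, 3] (depth 3)
After 'push 4': stack = [3, 3, 3, 4] (depth 4)
After 'push 1': stack = [3, 3, 3, 4, 1] (depth 5)
After 'over': stack = [3, 3, 3, 4, 1, 4] (depth 6)
After 'push 11': stack = [3, 3, 3, 4, 1, 4, 11] (depth 7)
After 'push 19': stack = [3, 3, 3, 4, 1, 4, 11, 19] (depth 8)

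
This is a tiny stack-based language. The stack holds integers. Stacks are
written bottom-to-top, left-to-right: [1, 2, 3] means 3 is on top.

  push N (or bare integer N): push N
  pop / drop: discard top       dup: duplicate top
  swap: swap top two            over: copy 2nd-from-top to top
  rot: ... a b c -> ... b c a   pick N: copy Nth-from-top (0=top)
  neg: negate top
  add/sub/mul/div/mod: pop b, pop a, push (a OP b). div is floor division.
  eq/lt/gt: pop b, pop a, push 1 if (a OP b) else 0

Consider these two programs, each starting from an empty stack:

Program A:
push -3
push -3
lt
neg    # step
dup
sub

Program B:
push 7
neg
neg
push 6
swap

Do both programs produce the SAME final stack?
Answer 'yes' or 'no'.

Program A trace:
  After 'push -3': [-3]
  After 'push -3': [-3, -3]
  After 'lt': [0]
  After 'neg': [0]
  After 'dup': [0, 0]
  After 'sub': [0]
Program A final stack: [0]

Program B trace:
  After 'push 7': [7]
  After 'neg': [-7]
  After 'neg': [7]
  After 'push 6': [7, 6]
  After 'swap': [6, 7]
Program B final stack: [6, 7]
Same: no

Answer: no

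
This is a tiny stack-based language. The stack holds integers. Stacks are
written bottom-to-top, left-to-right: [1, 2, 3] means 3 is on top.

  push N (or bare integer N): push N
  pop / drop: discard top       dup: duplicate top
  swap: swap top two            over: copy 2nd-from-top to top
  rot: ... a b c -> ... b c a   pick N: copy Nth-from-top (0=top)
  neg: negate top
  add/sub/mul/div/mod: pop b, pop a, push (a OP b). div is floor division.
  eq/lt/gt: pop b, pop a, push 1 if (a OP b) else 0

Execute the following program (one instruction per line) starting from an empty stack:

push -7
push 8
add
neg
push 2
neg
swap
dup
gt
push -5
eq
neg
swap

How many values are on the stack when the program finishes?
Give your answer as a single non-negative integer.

Answer: 2

Derivation:
After 'push -7': stack = [-7] (depth 1)
After 'push 8': stack = [-7, 8] (depth 2)
After 'add': stack = [1] (depth 1)
After 'neg': stack = [-1] (depth 1)
After 'push 2': stack = [-1, 2] (depth 2)
After 'neg': stack = [-1, -2] (depth 2)
After 'swap': stack = [-2, -1] (depth 2)
After 'dup': stack = [-2, -1, -1] (depth 3)
After 'gt': stack = [-2, 0] (depth 2)
After 'push -5': stack = [-2, 0, -5] (depth 3)
After 'eq': stack = [-2, 0] (depth 2)
After 'neg': stack = [-2, 0] (depth 2)
After 'swap': stack = [0, -2] (depth 2)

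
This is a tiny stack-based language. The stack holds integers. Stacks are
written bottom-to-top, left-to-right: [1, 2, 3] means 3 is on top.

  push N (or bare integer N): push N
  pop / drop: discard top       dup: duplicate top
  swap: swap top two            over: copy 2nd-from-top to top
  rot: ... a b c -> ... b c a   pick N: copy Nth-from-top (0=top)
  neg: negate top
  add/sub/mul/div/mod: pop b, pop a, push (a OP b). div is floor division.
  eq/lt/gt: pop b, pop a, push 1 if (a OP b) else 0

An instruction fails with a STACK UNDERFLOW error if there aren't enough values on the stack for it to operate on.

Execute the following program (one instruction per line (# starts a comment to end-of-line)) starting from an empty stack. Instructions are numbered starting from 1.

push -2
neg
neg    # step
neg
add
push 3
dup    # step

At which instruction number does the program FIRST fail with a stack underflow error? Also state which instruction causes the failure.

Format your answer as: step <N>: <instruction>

Step 1 ('push -2'): stack = [-2], depth = 1
Step 2 ('neg'): stack = [2], depth = 1
Step 3 ('neg'): stack = [-2], depth = 1
Step 4 ('neg'): stack = [2], depth = 1
Step 5 ('add'): needs 2 value(s) but depth is 1 — STACK UNDERFLOW

Answer: step 5: add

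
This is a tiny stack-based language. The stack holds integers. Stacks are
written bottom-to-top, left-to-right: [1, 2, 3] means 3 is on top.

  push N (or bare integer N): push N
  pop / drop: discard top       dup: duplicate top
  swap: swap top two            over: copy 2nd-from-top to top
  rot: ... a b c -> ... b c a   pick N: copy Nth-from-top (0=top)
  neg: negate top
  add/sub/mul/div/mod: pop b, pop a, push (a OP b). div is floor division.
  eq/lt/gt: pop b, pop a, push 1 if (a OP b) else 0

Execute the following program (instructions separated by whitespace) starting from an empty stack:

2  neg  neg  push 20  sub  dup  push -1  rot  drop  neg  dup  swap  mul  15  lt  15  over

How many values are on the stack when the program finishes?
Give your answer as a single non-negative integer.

After 'push 2': stack = [2] (depth 1)
After 'neg': stack = [-2] (depth 1)
After 'neg': stack = [2] (depth 1)
After 'push 20': stack = [2, 20] (depth 2)
After 'sub': stack = [-18] (depth 1)
After 'dup': stack = [-18, -18] (depth 2)
After 'push -1': stack = [-18, -18, -1] (depth 3)
After 'rot': stack = [-18, -1, -18] (depth 3)
After 'drop': stack = [-18, -1] (depth 2)
After 'neg': stack = [-18, 1] (depth 2)
After 'dup': stack = [-18, 1, 1] (depth 3)
After 'swap': stack = [-18, 1, 1] (depth 3)
After 'mul': stack = [-18, 1] (depth 2)
After 'push 15': stack = [-18, 1, 15] (depth 3)
After 'lt': stack = [-18, 1] (depth 2)
After 'push 15': stack = [-18, 1, 15] (depth 3)
After 'over': stack = [-18, 1, 15, 1] (depth 4)

Answer: 4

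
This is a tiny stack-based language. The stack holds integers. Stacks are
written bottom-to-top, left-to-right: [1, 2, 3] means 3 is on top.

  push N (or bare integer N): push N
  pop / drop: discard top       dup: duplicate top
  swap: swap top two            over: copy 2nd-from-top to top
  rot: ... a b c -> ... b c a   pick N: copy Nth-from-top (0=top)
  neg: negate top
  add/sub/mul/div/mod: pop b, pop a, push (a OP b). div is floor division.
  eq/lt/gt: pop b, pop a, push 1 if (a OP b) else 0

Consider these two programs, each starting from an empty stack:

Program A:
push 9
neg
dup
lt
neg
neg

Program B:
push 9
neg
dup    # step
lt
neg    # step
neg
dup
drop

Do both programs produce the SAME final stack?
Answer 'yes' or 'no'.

Program A trace:
  After 'push 9': [9]
  After 'neg': [-9]
  After 'dup': [-9, -9]
  After 'lt': [0]
  After 'neg': [0]
  After 'neg': [0]
Program A final stack: [0]

Program B trace:
  After 'push 9': [9]
  After 'neg': [-9]
  After 'dup': [-9, -9]
  After 'lt': [0]
  After 'neg': [0]
  After 'neg': [0]
  After 'dup': [0, 0]
  After 'drop': [0]
Program B final stack: [0]
Same: yes

Answer: yes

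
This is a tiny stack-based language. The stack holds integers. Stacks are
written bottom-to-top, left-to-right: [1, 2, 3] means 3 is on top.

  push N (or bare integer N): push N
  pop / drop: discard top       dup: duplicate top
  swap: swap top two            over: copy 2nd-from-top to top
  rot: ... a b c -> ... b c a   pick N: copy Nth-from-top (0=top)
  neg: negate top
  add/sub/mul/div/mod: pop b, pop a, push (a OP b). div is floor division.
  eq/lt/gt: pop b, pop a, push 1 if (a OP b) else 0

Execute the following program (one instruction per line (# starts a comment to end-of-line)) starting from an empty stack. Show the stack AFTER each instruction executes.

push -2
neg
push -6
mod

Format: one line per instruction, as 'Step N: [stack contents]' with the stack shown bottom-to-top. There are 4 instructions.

Step 1: [-2]
Step 2: [2]
Step 3: [2, -6]
Step 4: [-4]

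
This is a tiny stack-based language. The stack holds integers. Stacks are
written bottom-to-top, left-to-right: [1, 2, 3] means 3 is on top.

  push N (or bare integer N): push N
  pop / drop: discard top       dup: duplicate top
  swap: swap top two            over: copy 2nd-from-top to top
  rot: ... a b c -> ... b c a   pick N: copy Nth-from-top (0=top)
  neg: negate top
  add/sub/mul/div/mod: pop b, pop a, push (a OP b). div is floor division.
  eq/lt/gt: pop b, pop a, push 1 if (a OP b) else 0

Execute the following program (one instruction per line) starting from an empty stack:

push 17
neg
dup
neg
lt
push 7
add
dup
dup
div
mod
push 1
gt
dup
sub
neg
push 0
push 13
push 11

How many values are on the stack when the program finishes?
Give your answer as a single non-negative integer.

Answer: 4

Derivation:
After 'push 17': stack = [17] (depth 1)
After 'neg': stack = [-17] (depth 1)
After 'dup': stack = [-17, -17] (depth 2)
After 'neg': stack = [-17, 17] (depth 2)
After 'lt': stack = [1] (depth 1)
After 'push 7': stack = [1, 7] (depth 2)
After 'add': stack = [8] (depth 1)
After 'dup': stack = [8, 8] (depth 2)
After 'dup': stack = [8, 8, 8] (depth 3)
After 'div': stack = [8, 1] (depth 2)
After 'mod': stack = [0] (depth 1)
After 'push 1': stack = [0, 1] (depth 2)
After 'gt': stack = [0] (depth 1)
After 'dup': stack = [0, 0] (depth 2)
After 'sub': stack = [0] (depth 1)
After 'neg': stack = [0] (depth 1)
After 'push 0': stack = [0, 0] (depth 2)
After 'push 13': stack = [0, 0, 13] (depth 3)
After 'push 11': stack = [0, 0, 13, 11] (depth 4)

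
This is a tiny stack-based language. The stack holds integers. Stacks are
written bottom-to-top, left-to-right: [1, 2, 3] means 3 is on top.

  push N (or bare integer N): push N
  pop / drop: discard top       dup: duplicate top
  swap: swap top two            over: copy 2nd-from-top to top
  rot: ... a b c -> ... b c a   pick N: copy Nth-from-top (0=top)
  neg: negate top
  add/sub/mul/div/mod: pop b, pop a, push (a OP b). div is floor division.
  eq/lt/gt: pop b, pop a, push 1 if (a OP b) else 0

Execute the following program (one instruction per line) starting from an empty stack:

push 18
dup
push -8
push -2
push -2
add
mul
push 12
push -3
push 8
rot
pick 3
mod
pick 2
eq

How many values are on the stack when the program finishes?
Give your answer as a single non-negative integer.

After 'push 18': stack = [18] (depth 1)
After 'dup': stack = [18, 18] (depth 2)
After 'push -8': stack = [18, 18, -8] (depth 3)
After 'push -2': stack = [18, 18, -8, -2] (depth 4)
After 'push -2': stack = [18, 18, -8, -2, -2] (depth 5)
After 'add': stack = [18, 18, -8, -4] (depth 4)
After 'mul': stack = [18, 18, 32] (depth 3)
After 'push 12': stack = [18, 18, 32, 12] (depth 4)
After 'push -3': stack = [18, 18, 32, 12, -3] (depth 5)
After 'push 8': stack = [18, 18, 32, 12, -3, 8] (depth 6)
After 'rot': stack = [18, 18, 32, -3, 8, 12] (depth 6)
After 'pick 3': stack = [18, 18, 32, -3, 8, 12, 32] (depth 7)
After 'mod': stack = [18, 18, 32, -3, 8, 12] (depth 6)
After 'pick 2': stack = [18, 18, 32, -3, 8, 12, -3] (depth 7)
After 'eq': stack = [18, 18, 32, -3, 8, 0] (depth 6)

Answer: 6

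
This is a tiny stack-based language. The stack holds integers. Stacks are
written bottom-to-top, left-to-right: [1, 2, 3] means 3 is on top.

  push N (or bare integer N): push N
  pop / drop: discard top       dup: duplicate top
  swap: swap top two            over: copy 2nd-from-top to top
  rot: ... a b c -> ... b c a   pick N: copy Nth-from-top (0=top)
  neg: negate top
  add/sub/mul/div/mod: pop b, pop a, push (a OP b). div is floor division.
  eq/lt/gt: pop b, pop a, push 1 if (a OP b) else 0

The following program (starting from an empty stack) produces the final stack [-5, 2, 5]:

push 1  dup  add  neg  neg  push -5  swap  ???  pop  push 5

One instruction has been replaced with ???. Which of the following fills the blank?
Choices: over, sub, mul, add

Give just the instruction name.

Answer: over

Derivation:
Stack before ???: [-5, 2]
Stack after ???:  [-5, 2, -5]
Checking each choice:
  over: MATCH
  sub: produces [5]
  mul: produces [5]
  add: produces [5]


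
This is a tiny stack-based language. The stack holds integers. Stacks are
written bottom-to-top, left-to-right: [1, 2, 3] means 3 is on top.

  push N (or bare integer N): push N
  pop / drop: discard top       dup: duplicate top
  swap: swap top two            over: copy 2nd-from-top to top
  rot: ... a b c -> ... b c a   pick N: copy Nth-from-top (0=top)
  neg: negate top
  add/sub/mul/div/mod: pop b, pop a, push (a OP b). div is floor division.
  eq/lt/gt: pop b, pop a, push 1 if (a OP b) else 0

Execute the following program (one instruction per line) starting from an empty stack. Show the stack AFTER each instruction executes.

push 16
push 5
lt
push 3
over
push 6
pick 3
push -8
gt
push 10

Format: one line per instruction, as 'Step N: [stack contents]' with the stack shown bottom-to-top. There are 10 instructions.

Step 1: [16]
Step 2: [16, 5]
Step 3: [0]
Step 4: [0, 3]
Step 5: [0, 3, 0]
Step 6: [0, 3, 0, 6]
Step 7: [0, 3, 0, 6, 0]
Step 8: [0, 3, 0, 6, 0, -8]
Step 9: [0, 3, 0, 6, 1]
Step 10: [0, 3, 0, 6, 1, 10]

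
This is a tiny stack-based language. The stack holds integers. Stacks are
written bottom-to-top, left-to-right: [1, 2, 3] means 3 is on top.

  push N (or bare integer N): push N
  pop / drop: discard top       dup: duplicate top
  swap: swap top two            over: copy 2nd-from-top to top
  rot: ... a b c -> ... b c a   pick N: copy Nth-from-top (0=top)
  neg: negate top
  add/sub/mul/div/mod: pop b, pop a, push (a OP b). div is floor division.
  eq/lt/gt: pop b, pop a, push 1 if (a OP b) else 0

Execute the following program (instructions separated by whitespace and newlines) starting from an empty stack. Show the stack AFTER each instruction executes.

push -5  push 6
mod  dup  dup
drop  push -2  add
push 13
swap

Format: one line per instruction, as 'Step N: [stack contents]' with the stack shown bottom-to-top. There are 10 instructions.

Step 1: [-5]
Step 2: [-5, 6]
Step 3: [1]
Step 4: [1, 1]
Step 5: [1, 1, 1]
Step 6: [1, 1]
Step 7: [1, 1, -2]
Step 8: [1, -1]
Step 9: [1, -1, 13]
Step 10: [1, 13, -1]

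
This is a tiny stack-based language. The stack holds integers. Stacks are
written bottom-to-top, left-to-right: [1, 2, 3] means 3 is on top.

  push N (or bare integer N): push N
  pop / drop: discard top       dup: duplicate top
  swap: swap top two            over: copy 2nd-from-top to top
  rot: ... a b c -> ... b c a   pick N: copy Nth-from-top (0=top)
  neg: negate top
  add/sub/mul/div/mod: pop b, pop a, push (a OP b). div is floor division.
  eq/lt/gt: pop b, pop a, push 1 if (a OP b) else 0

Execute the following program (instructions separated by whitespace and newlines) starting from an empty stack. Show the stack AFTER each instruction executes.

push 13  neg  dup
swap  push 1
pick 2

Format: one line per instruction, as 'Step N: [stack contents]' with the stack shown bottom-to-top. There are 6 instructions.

Step 1: [13]
Step 2: [-13]
Step 3: [-13, -13]
Step 4: [-13, -13]
Step 5: [-13, -13, 1]
Step 6: [-13, -13, 1, -13]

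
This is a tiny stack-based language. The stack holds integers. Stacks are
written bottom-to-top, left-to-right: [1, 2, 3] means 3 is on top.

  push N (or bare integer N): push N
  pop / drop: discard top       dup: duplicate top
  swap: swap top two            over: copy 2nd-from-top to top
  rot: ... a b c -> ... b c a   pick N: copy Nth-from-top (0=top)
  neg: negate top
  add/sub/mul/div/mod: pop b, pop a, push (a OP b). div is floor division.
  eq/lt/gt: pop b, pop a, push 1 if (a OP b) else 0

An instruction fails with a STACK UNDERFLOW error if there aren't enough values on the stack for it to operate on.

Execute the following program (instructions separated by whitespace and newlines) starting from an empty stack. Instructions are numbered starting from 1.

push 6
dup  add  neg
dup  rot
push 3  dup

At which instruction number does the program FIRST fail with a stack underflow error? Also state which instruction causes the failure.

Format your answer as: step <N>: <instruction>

Answer: step 6: rot

Derivation:
Step 1 ('push 6'): stack = [6], depth = 1
Step 2 ('dup'): stack = [6, 6], depth = 2
Step 3 ('add'): stack = [12], depth = 1
Step 4 ('neg'): stack = [-12], depth = 1
Step 5 ('dup'): stack = [-12, -12], depth = 2
Step 6 ('rot'): needs 3 value(s) but depth is 2 — STACK UNDERFLOW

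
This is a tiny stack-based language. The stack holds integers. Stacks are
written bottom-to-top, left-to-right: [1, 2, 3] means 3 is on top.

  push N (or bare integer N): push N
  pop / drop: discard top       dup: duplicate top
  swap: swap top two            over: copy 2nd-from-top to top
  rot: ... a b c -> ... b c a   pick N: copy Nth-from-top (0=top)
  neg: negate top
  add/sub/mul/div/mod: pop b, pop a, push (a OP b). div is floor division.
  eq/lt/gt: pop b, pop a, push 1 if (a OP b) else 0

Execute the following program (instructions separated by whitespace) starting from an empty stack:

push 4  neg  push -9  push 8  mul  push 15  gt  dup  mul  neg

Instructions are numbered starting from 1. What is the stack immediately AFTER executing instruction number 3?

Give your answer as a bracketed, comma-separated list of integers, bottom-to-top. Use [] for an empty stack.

Step 1 ('push 4'): [4]
Step 2 ('neg'): [-4]
Step 3 ('push -9'): [-4, -9]

Answer: [-4, -9]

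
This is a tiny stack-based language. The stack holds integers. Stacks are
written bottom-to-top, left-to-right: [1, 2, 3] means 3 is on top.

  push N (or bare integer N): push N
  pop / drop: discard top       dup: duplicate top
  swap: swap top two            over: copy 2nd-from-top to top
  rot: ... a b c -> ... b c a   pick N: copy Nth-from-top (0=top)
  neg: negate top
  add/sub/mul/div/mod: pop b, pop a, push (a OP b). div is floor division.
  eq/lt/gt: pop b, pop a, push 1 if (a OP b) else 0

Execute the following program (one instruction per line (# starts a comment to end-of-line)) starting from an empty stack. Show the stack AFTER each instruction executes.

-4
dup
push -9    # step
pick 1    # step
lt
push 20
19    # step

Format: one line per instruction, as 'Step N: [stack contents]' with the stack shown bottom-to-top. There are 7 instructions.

Step 1: [-4]
Step 2: [-4, -4]
Step 3: [-4, -4, -9]
Step 4: [-4, -4, -9, -4]
Step 5: [-4, -4, 1]
Step 6: [-4, -4, 1, 20]
Step 7: [-4, -4, 1, 20, 19]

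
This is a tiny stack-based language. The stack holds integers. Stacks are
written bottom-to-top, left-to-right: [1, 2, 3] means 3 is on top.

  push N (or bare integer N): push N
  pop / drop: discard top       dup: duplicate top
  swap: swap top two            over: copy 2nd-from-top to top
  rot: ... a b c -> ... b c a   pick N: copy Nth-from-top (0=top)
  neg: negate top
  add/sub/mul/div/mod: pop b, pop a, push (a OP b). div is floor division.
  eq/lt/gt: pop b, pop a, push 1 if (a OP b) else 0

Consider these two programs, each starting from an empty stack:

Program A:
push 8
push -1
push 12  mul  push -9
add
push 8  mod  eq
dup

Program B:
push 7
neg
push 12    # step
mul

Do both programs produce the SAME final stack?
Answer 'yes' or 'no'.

Answer: no

Derivation:
Program A trace:
  After 'push 8': [8]
  After 'push -1': [8, -1]
  After 'push 12': [8, -1, 12]
  After 'mul': [8, -12]
  After 'push -9': [8, -12, -9]
  After 'add': [8, -21]
  After 'push 8': [8, -21, 8]
  After 'mod': [8, 3]
  After 'eq': [0]
  After 'dup': [0, 0]
Program A final stack: [0, 0]

Program B trace:
  After 'push 7': [7]
  After 'neg': [-7]
  After 'push 12': [-7, 12]
  After 'mul': [-84]
Program B final stack: [-84]
Same: no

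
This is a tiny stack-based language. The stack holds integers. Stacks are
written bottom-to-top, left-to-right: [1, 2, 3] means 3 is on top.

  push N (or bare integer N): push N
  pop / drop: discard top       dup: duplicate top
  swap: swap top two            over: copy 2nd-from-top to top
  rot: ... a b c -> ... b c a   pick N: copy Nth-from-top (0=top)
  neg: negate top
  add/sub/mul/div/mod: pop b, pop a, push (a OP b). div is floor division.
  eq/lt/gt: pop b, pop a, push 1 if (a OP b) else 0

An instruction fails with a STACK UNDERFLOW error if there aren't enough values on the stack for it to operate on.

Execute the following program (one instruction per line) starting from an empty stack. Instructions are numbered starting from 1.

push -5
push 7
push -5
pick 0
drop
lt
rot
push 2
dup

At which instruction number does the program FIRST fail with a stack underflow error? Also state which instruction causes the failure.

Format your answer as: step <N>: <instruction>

Step 1 ('push -5'): stack = [-5], depth = 1
Step 2 ('push 7'): stack = [-5, 7], depth = 2
Step 3 ('push -5'): stack = [-5, 7, -5], depth = 3
Step 4 ('pick 0'): stack = [-5, 7, -5, -5], depth = 4
Step 5 ('drop'): stack = [-5, 7, -5], depth = 3
Step 6 ('lt'): stack = [-5, 0], depth = 2
Step 7 ('rot'): needs 3 value(s) but depth is 2 — STACK UNDERFLOW

Answer: step 7: rot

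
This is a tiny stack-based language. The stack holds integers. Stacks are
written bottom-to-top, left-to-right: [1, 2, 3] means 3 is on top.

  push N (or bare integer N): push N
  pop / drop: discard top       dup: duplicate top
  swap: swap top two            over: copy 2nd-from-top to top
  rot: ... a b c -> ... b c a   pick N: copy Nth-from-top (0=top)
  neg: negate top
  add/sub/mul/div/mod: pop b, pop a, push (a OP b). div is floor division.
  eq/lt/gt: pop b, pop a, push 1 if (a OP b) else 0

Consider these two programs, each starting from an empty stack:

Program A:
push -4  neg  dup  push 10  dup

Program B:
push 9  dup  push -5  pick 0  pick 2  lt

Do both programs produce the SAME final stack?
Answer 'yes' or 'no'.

Answer: no

Derivation:
Program A trace:
  After 'push -4': [-4]
  After 'neg': [4]
  After 'dup': [4, 4]
  After 'push 10': [4, 4, 10]
  After 'dup': [4, 4, 10, 10]
Program A final stack: [4, 4, 10, 10]

Program B trace:
  After 'push 9': [9]
  After 'dup': [9, 9]
  After 'push -5': [9, 9, -5]
  After 'pick 0': [9, 9, -5, -5]
  After 'pick 2': [9, 9, -5, -5, 9]
  After 'lt': [9, 9, -5, 1]
Program B final stack: [9, 9, -5, 1]
Same: no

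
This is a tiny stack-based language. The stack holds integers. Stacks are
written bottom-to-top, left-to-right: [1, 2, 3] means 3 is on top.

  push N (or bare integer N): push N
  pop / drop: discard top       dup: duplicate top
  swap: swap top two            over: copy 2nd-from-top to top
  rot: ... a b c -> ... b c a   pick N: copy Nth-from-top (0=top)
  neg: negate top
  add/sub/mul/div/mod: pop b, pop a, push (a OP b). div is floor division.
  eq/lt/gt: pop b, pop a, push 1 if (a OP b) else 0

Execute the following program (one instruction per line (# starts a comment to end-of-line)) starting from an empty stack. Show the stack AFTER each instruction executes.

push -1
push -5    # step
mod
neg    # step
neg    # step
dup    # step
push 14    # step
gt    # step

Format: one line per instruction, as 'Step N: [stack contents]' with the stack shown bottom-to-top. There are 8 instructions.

Step 1: [-1]
Step 2: [-1, -5]
Step 3: [-1]
Step 4: [1]
Step 5: [-1]
Step 6: [-1, -1]
Step 7: [-1, -1, 14]
Step 8: [-1, 0]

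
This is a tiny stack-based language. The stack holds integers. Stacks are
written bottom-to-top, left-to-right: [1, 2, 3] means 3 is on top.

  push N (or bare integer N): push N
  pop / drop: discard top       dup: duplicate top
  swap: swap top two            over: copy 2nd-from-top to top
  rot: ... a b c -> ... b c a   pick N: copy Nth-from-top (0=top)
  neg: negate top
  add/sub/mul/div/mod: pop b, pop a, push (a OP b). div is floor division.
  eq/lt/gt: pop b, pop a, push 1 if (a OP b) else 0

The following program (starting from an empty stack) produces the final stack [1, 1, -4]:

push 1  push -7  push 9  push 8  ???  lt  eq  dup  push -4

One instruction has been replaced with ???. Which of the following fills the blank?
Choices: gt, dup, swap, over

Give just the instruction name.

Stack before ???: [1, -7, 9, 8]
Stack after ???:  [1, -7, 1]
Checking each choice:
  gt: MATCH
  dup: produces [1, -7, 0, 0, -4]
  swap: produces [1, 0, 0, -4]
  over: produces [1, -7, 0, 0, -4]


Answer: gt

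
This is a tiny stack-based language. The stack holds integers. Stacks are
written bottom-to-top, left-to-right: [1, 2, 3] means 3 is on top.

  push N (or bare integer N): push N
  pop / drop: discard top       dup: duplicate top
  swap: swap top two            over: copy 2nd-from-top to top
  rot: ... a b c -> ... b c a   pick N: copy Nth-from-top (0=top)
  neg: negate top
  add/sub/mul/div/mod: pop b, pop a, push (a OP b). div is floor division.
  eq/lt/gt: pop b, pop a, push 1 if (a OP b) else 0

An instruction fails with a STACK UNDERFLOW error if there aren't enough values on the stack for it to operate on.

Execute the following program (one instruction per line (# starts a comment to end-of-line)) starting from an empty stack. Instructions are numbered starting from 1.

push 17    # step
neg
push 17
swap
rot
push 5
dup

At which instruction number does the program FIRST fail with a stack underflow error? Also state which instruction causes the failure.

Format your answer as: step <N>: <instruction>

Step 1 ('push 17'): stack = [17], depth = 1
Step 2 ('neg'): stack = [-17], depth = 1
Step 3 ('push 17'): stack = [-17, 17], depth = 2
Step 4 ('swap'): stack = [17, -17], depth = 2
Step 5 ('rot'): needs 3 value(s) but depth is 2 — STACK UNDERFLOW

Answer: step 5: rot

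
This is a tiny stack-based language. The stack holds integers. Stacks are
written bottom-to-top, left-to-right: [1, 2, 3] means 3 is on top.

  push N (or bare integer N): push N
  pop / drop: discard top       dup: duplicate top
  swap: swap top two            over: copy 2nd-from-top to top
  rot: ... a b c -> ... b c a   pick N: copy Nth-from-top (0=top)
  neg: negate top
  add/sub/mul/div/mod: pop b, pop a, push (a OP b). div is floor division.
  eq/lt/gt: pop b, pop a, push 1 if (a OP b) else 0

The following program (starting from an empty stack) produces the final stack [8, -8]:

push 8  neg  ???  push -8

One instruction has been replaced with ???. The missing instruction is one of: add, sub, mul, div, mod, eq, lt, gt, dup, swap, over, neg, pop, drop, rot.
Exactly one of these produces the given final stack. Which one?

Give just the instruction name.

Stack before ???: [-8]
Stack after ???:  [8]
The instruction that transforms [-8] -> [8] is: neg

Answer: neg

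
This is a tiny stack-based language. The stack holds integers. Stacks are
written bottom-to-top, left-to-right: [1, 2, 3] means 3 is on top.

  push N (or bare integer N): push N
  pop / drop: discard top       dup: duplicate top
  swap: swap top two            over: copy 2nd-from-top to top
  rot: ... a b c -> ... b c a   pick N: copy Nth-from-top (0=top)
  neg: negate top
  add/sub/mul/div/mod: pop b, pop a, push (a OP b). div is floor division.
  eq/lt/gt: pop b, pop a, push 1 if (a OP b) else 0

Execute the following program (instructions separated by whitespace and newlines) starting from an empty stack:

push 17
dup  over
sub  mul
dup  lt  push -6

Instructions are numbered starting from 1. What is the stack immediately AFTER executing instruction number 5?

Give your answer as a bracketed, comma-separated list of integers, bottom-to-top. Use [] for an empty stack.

Step 1 ('push 17'): [17]
Step 2 ('dup'): [17, 17]
Step 3 ('over'): [17, 17, 17]
Step 4 ('sub'): [17, 0]
Step 5 ('mul'): [0]

Answer: [0]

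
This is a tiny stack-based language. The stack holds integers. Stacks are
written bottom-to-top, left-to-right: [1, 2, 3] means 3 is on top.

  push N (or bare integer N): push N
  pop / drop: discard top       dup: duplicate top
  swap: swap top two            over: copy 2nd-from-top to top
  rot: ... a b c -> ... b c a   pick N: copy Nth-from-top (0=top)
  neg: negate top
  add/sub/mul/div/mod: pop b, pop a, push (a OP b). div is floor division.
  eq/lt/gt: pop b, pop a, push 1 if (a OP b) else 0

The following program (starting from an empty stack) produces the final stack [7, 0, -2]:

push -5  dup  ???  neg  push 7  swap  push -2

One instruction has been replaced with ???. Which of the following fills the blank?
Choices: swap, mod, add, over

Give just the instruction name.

Answer: mod

Derivation:
Stack before ???: [-5, -5]
Stack after ???:  [0]
Checking each choice:
  swap: produces [-5, 7, 5, -2]
  mod: MATCH
  add: produces [7, 10, -2]
  over: produces [-5, -5, 7, 5, -2]
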